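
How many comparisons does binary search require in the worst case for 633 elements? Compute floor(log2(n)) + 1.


Binary search halves the search space each step.
Maximum comparisons = floor(log2(633)) + 1
log2(633) = 9.3061
floor(log2(633)) = 9, so 9 + 1 = 10
Final answer: 10


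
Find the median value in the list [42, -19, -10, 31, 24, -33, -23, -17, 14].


First, sort the list: [-33, -23, -19, -17, -10, 14, 24, 31, 42]
The list has 9 elements (odd count).
The middle index is 4 (0-based), and the element there is -10.
Final answer: -10


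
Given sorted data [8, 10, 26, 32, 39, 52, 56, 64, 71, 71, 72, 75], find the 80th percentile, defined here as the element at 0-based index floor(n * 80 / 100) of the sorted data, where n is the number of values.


The dataset has n = 12 elements.
Index = floor(12 * 80 / 100) = floor(960 / 100) = floor(9.6) = 9
Counting from index 0 in the sorted data, the element at index 9 is 71.
Final answer: 71


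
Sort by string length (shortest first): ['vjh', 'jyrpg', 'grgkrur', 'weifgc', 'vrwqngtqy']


Compute lengths:
  'vjh' has length 3
  'jyrpg' has length 5
  'grgkrur' has length 7
  'weifgc' has length 6
  'vrwqngtqy' has length 9
Lengths in increasing order: 3 < 5 < 6 < 7 < 9
Listing the words in that order gives the answer.
Final answer: ['vjh', 'jyrpg', 'weifgc', 'grgkrur', 'vrwqngtqy']


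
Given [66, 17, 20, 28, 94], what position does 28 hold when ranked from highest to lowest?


Sort descending: [94, 66, 28, 20, 17]
Find 28 in the sorted list.
28 is at position 3.
Final answer: 3


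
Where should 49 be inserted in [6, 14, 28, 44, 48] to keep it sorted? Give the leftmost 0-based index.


List is sorted: [6, 14, 28, 44, 48]
We need the leftmost position where 49 can be inserted, i.e. the first index whose element is >= 49 (or the end of the list if none is).
Binary search with low=0, high=5 (0-based indices):
  low=0, high=5, mid=2: a[2]=28 < 49, so low = 3
  low=3, high=5, mid=4: a[4]=48 < 49, so low = 5
Now low = high = 5, so the insertion index is 5.
Final answer: 5


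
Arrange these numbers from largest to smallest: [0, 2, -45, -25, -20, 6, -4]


Original list: [0, 2, -45, -25, -20, 6, -4]
Repeatedly take the largest remaining element:
  Remaining [0, 2, -45, -25, -20, 6, -4] -> largest is 6
  Remaining [0, 2, -45, -25, -20, -4] -> largest is 2
  Remaining [0, -45, -25, -20, -4] -> largest is 0
  Remaining [-45, -25, -20, -4] -> largest is -4
  Remaining [-45, -25, -20] -> largest is -20
  Remaining [-45, -25] -> largest is -25
  Remaining [-45] -> largest is -45
Collecting the picks in order gives the descending list.
Final answer: [6, 2, 0, -4, -20, -25, -45]


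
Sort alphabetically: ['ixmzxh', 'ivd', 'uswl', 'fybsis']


Compare strings character by character (the first differing letter decides):
  'fybsis' < 'ivd' since 'f' < 'i' at position 1
  'ivd' < 'ixmzxh' since 'v' < 'x' at position 2
  'ixmzxh' < 'uswl' since 'i' < 'u' at position 1
Chaining these comparisons gives the alphabetical order.
Final answer: ['fybsis', 'ivd', 'ixmzxh', 'uswl']


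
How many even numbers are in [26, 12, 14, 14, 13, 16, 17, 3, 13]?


Check each element:
  26 is even
  12 is even
  14 is even
  14 is even
  13 is odd
  16 is even
  17 is odd
  3 is odd
  13 is odd
Evens: [26, 12, 14, 14, 16]
Count of evens = 5
Final answer: 5


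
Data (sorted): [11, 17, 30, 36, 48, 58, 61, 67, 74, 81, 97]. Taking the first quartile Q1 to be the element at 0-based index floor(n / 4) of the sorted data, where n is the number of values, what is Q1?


The list has n = 11 elements.
Q1 index = floor(11 / 4) = floor(2.75) = 2
Counting from index 0 in the sorted data, the element at index 2 is 30.
Final answer: 30


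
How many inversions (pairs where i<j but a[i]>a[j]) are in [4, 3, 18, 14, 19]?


For each element, count the later elements that are smaller than it:
  4 (index 0): smaller elements after it = [3] -> 1
  3 (index 1): smaller elements after it = [] -> 0
  18 (index 2): smaller elements after it = [14] -> 1
  14 (index 3): smaller elements after it = [] -> 0
Total inversions = 1 + 0 + 1 + 0 = 2
Final answer: 2


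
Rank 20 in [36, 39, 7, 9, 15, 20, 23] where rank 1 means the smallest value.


Sort ascending: [7, 9, 15, 20, 23, 36, 39]
Find 20 in the sorted list.
20 is at position 4 (1-indexed).
Final answer: 4


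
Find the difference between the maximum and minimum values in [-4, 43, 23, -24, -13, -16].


Maximum value: 43
Minimum value: -24
Range = 43 - (-24) = 67
Final answer: 67


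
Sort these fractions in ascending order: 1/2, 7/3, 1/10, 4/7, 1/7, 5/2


Convert to decimal for comparison:
  1/2 = 0.5
  7/3 = 2.3333
  1/10 = 0.1
  4/7 = 0.5714
  1/7 = 0.1429
  5/2 = 2.5
Decimals in increasing order: 0.1 < 0.1429 < 0.5 < 0.5714 < 2.3333 < 2.5
Writing each back as its fraction gives the sorted order.
Final answer: 1/10, 1/7, 1/2, 4/7, 7/3, 5/2


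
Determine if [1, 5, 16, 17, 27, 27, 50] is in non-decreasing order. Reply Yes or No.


Check consecutive pairs:
  1 <= 5? True
  5 <= 16? True
  16 <= 17? True
  17 <= 27? True
  27 <= 27? True
  27 <= 50? True
Every consecutive pair is in order, so the list is non-decreasing.
Final answer: Yes


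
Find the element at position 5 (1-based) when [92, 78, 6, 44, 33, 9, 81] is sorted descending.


Sort descending: [92, 81, 78, 44, 33, 9, 6]
The 5th element (1-indexed) is at index 4.
Value = 33
Final answer: 33


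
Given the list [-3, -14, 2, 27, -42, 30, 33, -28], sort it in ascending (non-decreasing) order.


Original list: [-3, -14, 2, 27, -42, 30, 33, -28]
Repeatedly take the smallest remaining element:
  Remaining [-3, -14, 2, 27, -42, 30, 33, -28] -> smallest is -42
  Remaining [-3, -14, 2, 27, 30, 33, -28] -> smallest is -28
  Remaining [-3, -14, 2, 27, 30, 33] -> smallest is -14
  Remaining [-3, 2, 27, 30, 33] -> smallest is -3
  Remaining [2, 27, 30, 33] -> smallest is 2
  Remaining [27, 30, 33] -> smallest is 27
  Remaining [30, 33] -> smallest is 30
  Remaining [33] -> smallest is 33
Collecting the picks in order gives the sorted list.
Final answer: [-42, -28, -14, -3, 2, 27, 30, 33]


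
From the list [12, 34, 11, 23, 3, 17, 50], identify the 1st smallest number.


Sort ascending: [3, 11, 12, 17, 23, 34, 50]
The 1st element (1-indexed) is at index 0.
Value = 3
Final answer: 3


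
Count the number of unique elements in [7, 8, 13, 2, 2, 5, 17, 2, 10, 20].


List all unique values:
Distinct values: [2, 5, 7, 8, 10, 13, 17, 20]
Count = 8
Final answer: 8


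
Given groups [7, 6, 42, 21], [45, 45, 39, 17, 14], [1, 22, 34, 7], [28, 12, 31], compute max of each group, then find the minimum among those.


Find max of each group:
  Group 1: [7, 6, 42, 21] -> max = 42
  Group 2: [45, 45, 39, 17, 14] -> max = 45
  Group 3: [1, 22, 34, 7] -> max = 34
  Group 4: [28, 12, 31] -> max = 31
Maxes: [42, 45, 34, 31]
Minimum of maxes = 31
Final answer: 31


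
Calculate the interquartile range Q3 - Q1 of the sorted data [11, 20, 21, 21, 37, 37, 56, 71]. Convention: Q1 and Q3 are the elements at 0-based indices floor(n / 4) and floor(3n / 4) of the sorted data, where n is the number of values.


The data has n = 8 elements.
Q1 index = floor(8 / 4) = floor(2) = 2; Q3 index = floor(3 * 8 / 4) = floor(6) = 6
Q1 = element at index 2 = 21
Q3 = element at index 6 = 56
IQR = 56 - 21 = 35
Final answer: 35


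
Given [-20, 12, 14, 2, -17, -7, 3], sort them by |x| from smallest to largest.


Compute absolute values:
  |-20| = 20
  |12| = 12
  |14| = 14
  |2| = 2
  |-17| = 17
  |-7| = 7
  |3| = 3
Absolute values in increasing order: 2 < 3 < 7 < 12 < 14 < 17 < 20
Listing the original numbers in that order gives the answer.
Final answer: [2, 3, -7, 12, 14, -17, -20]


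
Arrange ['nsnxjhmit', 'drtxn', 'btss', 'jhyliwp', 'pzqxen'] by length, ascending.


Compute lengths:
  'nsnxjhmit' has length 9
  'drtxn' has length 5
  'btss' has length 4
  'jhyliwp' has length 7
  'pzqxen' has length 6
Lengths in increasing order: 4 < 5 < 6 < 7 < 9
Listing the words in that order gives the answer.
Final answer: ['btss', 'drtxn', 'pzqxen', 'jhyliwp', 'nsnxjhmit']


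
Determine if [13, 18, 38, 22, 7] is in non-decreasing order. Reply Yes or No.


Check consecutive pairs:
  13 <= 18? True
  18 <= 38? True
  38 <= 22? False
  22 <= 7? False
2 consecutive pair(s) are out of order, so the list is not sorted.
Final answer: No


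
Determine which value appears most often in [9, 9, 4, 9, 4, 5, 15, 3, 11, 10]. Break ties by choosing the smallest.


Count the frequency of each value:
  3 appears 1 time(s)
  4 appears 2 time(s)
  5 appears 1 time(s)
  9 appears 3 time(s)
  10 appears 1 time(s)
  11 appears 1 time(s)
  15 appears 1 time(s)
Maximum frequency is 3.
Only 9 reaches that frequency, so it is the mode.
Final answer: 9


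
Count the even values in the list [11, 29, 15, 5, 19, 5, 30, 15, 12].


Check each element:
  11 is odd
  29 is odd
  15 is odd
  5 is odd
  19 is odd
  5 is odd
  30 is even
  15 is odd
  12 is even
Evens: [30, 12]
Count of evens = 2
Final answer: 2


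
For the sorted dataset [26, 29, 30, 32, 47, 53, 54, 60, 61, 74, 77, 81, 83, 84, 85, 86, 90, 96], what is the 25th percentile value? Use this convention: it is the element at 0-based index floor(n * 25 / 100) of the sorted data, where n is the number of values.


The dataset has n = 18 elements.
Index = floor(18 * 25 / 100) = floor(450 / 100) = floor(4.5) = 4
Counting from index 0 in the sorted data, the element at index 4 is 47.
Final answer: 47


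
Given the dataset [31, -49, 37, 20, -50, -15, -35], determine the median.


First, sort the list: [-50, -49, -35, -15, 20, 31, 37]
The list has 7 elements (odd count).
The middle index is 3 (0-based), and the element there is -15.
Final answer: -15


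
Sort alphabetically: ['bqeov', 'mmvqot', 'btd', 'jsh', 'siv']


Compare strings character by character (the first differing letter decides):
  'bqeov' < 'btd' since 'q' < 't' at position 2
  'btd' < 'jsh' since 'b' < 'j' at position 1
  'jsh' < 'mmvqot' since 'j' < 'm' at position 1
  'mmvqot' < 'siv' since 'm' < 's' at position 1
Chaining these comparisons gives the alphabetical order.
Final answer: ['bqeov', 'btd', 'jsh', 'mmvqot', 'siv']


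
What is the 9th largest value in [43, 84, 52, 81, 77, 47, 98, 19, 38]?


Sort descending: [98, 84, 81, 77, 52, 47, 43, 38, 19]
The 9th element (1-indexed) is at index 8.
Value = 19
Final answer: 19


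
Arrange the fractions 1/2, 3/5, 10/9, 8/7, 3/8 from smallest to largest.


Convert to decimal for comparison:
  1/2 = 0.5
  3/5 = 0.6
  10/9 = 1.1111
  8/7 = 1.1429
  3/8 = 0.375
Decimals in increasing order: 0.375 < 0.5 < 0.6 < 1.1111 < 1.1429
Writing each back as its fraction gives the sorted order.
Final answer: 3/8, 1/2, 3/5, 10/9, 8/7


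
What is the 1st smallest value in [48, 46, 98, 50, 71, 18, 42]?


Sort ascending: [18, 42, 46, 48, 50, 71, 98]
The 1st element (1-indexed) is at index 0.
Value = 18
Final answer: 18


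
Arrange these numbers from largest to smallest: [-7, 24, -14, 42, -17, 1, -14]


Original list: [-7, 24, -14, 42, -17, 1, -14]
Repeatedly take the largest remaining element:
  Remaining [-7, 24, -14, 42, -17, 1, -14] -> largest is 42
  Remaining [-7, 24, -14, -17, 1, -14] -> largest is 24
  Remaining [-7, -14, -17, 1, -14] -> largest is 1
  Remaining [-7, -14, -17, -14] -> largest is -7
  Remaining [-14, -17, -14] -> largest is -14
  Remaining [-17, -14] -> largest is -14
  Remaining [-17] -> largest is -17
Collecting the picks in order gives the descending list.
Final answer: [42, 24, 1, -7, -14, -14, -17]


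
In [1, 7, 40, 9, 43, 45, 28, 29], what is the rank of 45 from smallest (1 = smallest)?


Sort ascending: [1, 7, 9, 28, 29, 40, 43, 45]
Find 45 in the sorted list.
45 is at position 8 (1-indexed).
Final answer: 8


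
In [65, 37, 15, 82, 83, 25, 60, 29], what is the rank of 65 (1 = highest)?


Sort descending: [83, 82, 65, 60, 37, 29, 25, 15]
Find 65 in the sorted list.
65 is at position 3.
Final answer: 3


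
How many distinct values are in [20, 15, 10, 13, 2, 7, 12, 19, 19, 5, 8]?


List all unique values:
Distinct values: [2, 5, 7, 8, 10, 12, 13, 15, 19, 20]
Count = 10
Final answer: 10


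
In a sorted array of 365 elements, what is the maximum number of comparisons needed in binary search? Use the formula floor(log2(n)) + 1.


Binary search halves the search space each step.
Maximum comparisons = floor(log2(365)) + 1
log2(365) = 8.5118
floor(log2(365)) = 8, so 8 + 1 = 9
Final answer: 9


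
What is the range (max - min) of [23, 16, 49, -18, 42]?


Maximum value: 49
Minimum value: -18
Range = 49 - (-18) = 67
Final answer: 67


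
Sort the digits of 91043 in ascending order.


The number 91043 has digits: 9, 1, 0, 4, 3
Sorted: 0, 1, 3, 4, 9
Joining the sorted digits gives the result.
Final answer: 01349


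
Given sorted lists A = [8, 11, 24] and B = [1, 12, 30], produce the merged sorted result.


List A: [8, 11, 24]
List B: [1, 12, 30]
Repeatedly compare the front elements and take the smaller:
  8 vs 1 -> take 1
  8 vs 12 -> take 8
  11 vs 12 -> take 11
  24 vs 12 -> take 12
  24 vs 30 -> take 24
  A is exhausted; append the rest of B: [30]
Final answer: [1, 8, 11, 12, 24, 30]


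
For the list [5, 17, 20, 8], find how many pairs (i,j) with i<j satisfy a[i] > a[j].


For each element, count the later elements that are smaller than it:
  5 (index 0): smaller elements after it = [] -> 0
  17 (index 1): smaller elements after it = [8] -> 1
  20 (index 2): smaller elements after it = [8] -> 1
Total inversions = 0 + 1 + 1 = 2
Final answer: 2


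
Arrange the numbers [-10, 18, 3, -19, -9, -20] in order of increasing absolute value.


Compute absolute values:
  |-10| = 10
  |18| = 18
  |3| = 3
  |-19| = 19
  |-9| = 9
  |-20| = 20
Absolute values in increasing order: 3 < 9 < 10 < 18 < 19 < 20
Listing the original numbers in that order gives the answer.
Final answer: [3, -9, -10, 18, -19, -20]


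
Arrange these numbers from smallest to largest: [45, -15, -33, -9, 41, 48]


Original list: [45, -15, -33, -9, 41, 48]
Repeatedly take the smallest remaining element:
  Remaining [45, -15, -33, -9, 41, 48] -> smallest is -33
  Remaining [45, -15, -9, 41, 48] -> smallest is -15
  Remaining [45, -9, 41, 48] -> smallest is -9
  Remaining [45, 41, 48] -> smallest is 41
  Remaining [45, 48] -> smallest is 45
  Remaining [48] -> smallest is 48
Collecting the picks in order gives the sorted list.
Final answer: [-33, -15, -9, 41, 45, 48]


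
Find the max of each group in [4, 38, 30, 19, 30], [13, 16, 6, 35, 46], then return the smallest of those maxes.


Find max of each group:
  Group 1: [4, 38, 30, 19, 30] -> max = 38
  Group 2: [13, 16, 6, 35, 46] -> max = 46
Maxes: [38, 46]
Minimum of maxes = 38
Final answer: 38


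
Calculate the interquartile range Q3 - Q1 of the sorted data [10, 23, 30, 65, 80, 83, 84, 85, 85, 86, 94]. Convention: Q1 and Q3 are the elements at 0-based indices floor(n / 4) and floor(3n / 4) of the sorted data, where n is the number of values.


The data has n = 11 elements.
Q1 index = floor(11 / 4) = floor(2.75) = 2; Q3 index = floor(3 * 11 / 4) = floor(8.25) = 8
Q1 = element at index 2 = 30
Q3 = element at index 8 = 85
IQR = 85 - 30 = 55
Final answer: 55


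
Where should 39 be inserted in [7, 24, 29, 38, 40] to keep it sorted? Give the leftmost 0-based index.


List is sorted: [7, 24, 29, 38, 40]
We need the leftmost position where 39 can be inserted, i.e. the first index whose element is >= 39 (or the end of the list if none is).
Binary search with low=0, high=5 (0-based indices):
  low=0, high=5, mid=2: a[2]=29 < 39, so low = 3
  low=3, high=5, mid=4: a[4]=40 >= 39, so high = 4
  low=3, high=4, mid=3: a[3]=38 < 39, so low = 4
Now low = high = 4, so the insertion index is 4.
Final answer: 4


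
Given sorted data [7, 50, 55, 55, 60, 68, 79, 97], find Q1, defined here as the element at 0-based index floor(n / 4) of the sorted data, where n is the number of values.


The list has n = 8 elements.
Q1 index = floor(8 / 4) = floor(2) = 2
Counting from index 0 in the sorted data, the element at index 2 is 55.
Final answer: 55


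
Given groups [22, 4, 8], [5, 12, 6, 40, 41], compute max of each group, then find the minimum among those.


Find max of each group:
  Group 1: [22, 4, 8] -> max = 22
  Group 2: [5, 12, 6, 40, 41] -> max = 41
Maxes: [22, 41]
Minimum of maxes = 22
Final answer: 22


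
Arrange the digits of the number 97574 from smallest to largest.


The number 97574 has digits: 9, 7, 5, 7, 4
Sorted: 4, 5, 7, 7, 9
Joining the sorted digits gives the result.
Final answer: 45779


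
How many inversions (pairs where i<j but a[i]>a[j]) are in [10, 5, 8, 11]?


For each element, count the later elements that are smaller than it:
  10 (index 0): smaller elements after it = [5, 8] -> 2
  5 (index 1): smaller elements after it = [] -> 0
  8 (index 2): smaller elements after it = [] -> 0
Total inversions = 2 + 0 + 0 = 2
Final answer: 2


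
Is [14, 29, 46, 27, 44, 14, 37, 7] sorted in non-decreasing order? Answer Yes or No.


Check consecutive pairs:
  14 <= 29? True
  29 <= 46? True
  46 <= 27? False
  27 <= 44? True
  44 <= 14? False
  14 <= 37? True
  37 <= 7? False
3 consecutive pair(s) are out of order, so the list is not sorted.
Final answer: No


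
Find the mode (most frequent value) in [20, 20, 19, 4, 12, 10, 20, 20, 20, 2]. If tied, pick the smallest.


Count the frequency of each value:
  2 appears 1 time(s)
  4 appears 1 time(s)
  10 appears 1 time(s)
  12 appears 1 time(s)
  19 appears 1 time(s)
  20 appears 5 time(s)
Maximum frequency is 5.
Only 20 reaches that frequency, so it is the mode.
Final answer: 20


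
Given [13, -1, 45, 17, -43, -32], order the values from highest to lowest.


Original list: [13, -1, 45, 17, -43, -32]
Repeatedly take the largest remaining element:
  Remaining [13, -1, 45, 17, -43, -32] -> largest is 45
  Remaining [13, -1, 17, -43, -32] -> largest is 17
  Remaining [13, -1, -43, -32] -> largest is 13
  Remaining [-1, -43, -32] -> largest is -1
  Remaining [-43, -32] -> largest is -32
  Remaining [-43] -> largest is -43
Collecting the picks in order gives the descending list.
Final answer: [45, 17, 13, -1, -32, -43]


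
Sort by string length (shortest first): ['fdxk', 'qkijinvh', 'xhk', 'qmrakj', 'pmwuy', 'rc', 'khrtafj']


Compute lengths:
  'fdxk' has length 4
  'qkijinvh' has length 8
  'xhk' has length 3
  'qmrakj' has length 6
  'pmwuy' has length 5
  'rc' has length 2
  'khrtafj' has length 7
Lengths in increasing order: 2 < 3 < 4 < 5 < 6 < 7 < 8
Listing the words in that order gives the answer.
Final answer: ['rc', 'xhk', 'fdxk', 'pmwuy', 'qmrakj', 'khrtafj', 'qkijinvh']


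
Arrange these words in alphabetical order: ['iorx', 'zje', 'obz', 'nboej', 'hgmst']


Compare strings character by character (the first differing letter decides):
  'hgmst' < 'iorx' since 'h' < 'i' at position 1
  'iorx' < 'nboej' since 'i' < 'n' at position 1
  'nboej' < 'obz' since 'n' < 'o' at position 1
  'obz' < 'zje' since 'o' < 'z' at position 1
Chaining these comparisons gives the alphabetical order.
Final answer: ['hgmst', 'iorx', 'nboej', 'obz', 'zje']


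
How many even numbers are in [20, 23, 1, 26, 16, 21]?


Check each element:
  20 is even
  23 is odd
  1 is odd
  26 is even
  16 is even
  21 is odd
Evens: [20, 26, 16]
Count of evens = 3
Final answer: 3


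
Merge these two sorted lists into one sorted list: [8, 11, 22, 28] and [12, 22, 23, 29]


List A: [8, 11, 22, 28]
List B: [12, 22, 23, 29]
Repeatedly compare the front elements and take the smaller:
  8 vs 12 -> take 8
  11 vs 12 -> take 11
  22 vs 12 -> take 12
  22 vs 22 -> take 22
  28 vs 22 -> take 22
  28 vs 23 -> take 23
  28 vs 29 -> take 28
  A is exhausted; append the rest of B: [29]
Final answer: [8, 11, 12, 22, 22, 23, 28, 29]


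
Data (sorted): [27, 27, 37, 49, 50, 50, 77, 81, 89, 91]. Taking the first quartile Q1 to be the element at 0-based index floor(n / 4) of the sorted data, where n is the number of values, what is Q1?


The list has n = 10 elements.
Q1 index = floor(10 / 4) = floor(2.5) = 2
Counting from index 0 in the sorted data, the element at index 2 is 37.
Final answer: 37


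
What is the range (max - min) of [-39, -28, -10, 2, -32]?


Maximum value: 2
Minimum value: -39
Range = 2 - (-39) = 41
Final answer: 41


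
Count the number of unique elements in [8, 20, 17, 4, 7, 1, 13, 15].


List all unique values:
Distinct values: [1, 4, 7, 8, 13, 15, 17, 20]
Count = 8
Final answer: 8


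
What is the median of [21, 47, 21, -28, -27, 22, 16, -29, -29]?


First, sort the list: [-29, -29, -28, -27, 16, 21, 21, 22, 47]
The list has 9 elements (odd count).
The middle index is 4 (0-based), and the element there is 16.
Final answer: 16


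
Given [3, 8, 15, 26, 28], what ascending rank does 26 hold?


Sort ascending: [3, 8, 15, 26, 28]
Find 26 in the sorted list.
26 is at position 4 (1-indexed).
Final answer: 4


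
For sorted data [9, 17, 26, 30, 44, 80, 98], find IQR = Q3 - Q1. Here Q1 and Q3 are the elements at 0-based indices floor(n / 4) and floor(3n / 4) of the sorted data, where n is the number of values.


The data has n = 7 elements.
Q1 index = floor(7 / 4) = floor(1.75) = 1; Q3 index = floor(3 * 7 / 4) = floor(5.25) = 5
Q1 = element at index 1 = 17
Q3 = element at index 5 = 80
IQR = 80 - 17 = 63
Final answer: 63


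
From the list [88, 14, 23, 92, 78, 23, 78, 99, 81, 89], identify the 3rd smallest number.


Sort ascending: [14, 23, 23, 78, 78, 81, 88, 89, 92, 99]
The 3rd element (1-indexed) is at index 2.
Value = 23
Final answer: 23


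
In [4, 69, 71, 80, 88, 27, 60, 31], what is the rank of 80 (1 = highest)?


Sort descending: [88, 80, 71, 69, 60, 31, 27, 4]
Find 80 in the sorted list.
80 is at position 2.
Final answer: 2


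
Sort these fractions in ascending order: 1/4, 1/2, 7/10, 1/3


Convert to decimal for comparison:
  1/4 = 0.25
  1/2 = 0.5
  7/10 = 0.7
  1/3 = 0.3333
Decimals in increasing order: 0.25 < 0.3333 < 0.5 < 0.7
Writing each back as its fraction gives the sorted order.
Final answer: 1/4, 1/3, 1/2, 7/10


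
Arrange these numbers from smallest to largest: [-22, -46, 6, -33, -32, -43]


Original list: [-22, -46, 6, -33, -32, -43]
Repeatedly take the smallest remaining element:
  Remaining [-22, -46, 6, -33, -32, -43] -> smallest is -46
  Remaining [-22, 6, -33, -32, -43] -> smallest is -43
  Remaining [-22, 6, -33, -32] -> smallest is -33
  Remaining [-22, 6, -32] -> smallest is -32
  Remaining [-22, 6] -> smallest is -22
  Remaining [6] -> smallest is 6
Collecting the picks in order gives the sorted list.
Final answer: [-46, -43, -33, -32, -22, 6]


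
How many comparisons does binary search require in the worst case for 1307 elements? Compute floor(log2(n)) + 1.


Binary search halves the search space each step.
Maximum comparisons = floor(log2(1307)) + 1
log2(1307) = 10.352
floor(log2(1307)) = 10, so 10 + 1 = 11
Final answer: 11


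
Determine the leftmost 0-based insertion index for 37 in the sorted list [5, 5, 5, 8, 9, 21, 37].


List is sorted: [5, 5, 5, 8, 9, 21, 37]
We need the leftmost position where 37 can be inserted, i.e. the first index whose element is >= 37 (or the end of the list if none is).
Binary search with low=0, high=7 (0-based indices):
  low=0, high=7, mid=3: a[3]=8 < 37, so low = 4
  low=4, high=7, mid=5: a[5]=21 < 37, so low = 6
  low=6, high=7, mid=6: a[6]=37 >= 37, so high = 6
Now low = high = 6, so the insertion index is 6.
Final answer: 6


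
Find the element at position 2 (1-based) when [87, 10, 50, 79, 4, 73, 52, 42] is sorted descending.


Sort descending: [87, 79, 73, 52, 50, 42, 10, 4]
The 2nd element (1-indexed) is at index 1.
Value = 79
Final answer: 79


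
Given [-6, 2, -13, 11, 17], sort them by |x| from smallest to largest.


Compute absolute values:
  |-6| = 6
  |2| = 2
  |-13| = 13
  |11| = 11
  |17| = 17
Absolute values in increasing order: 2 < 6 < 11 < 13 < 17
Listing the original numbers in that order gives the answer.
Final answer: [2, -6, 11, -13, 17]


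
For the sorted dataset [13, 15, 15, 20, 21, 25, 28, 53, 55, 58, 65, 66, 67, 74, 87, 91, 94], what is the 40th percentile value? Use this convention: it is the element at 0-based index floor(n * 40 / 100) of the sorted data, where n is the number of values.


The dataset has n = 17 elements.
Index = floor(17 * 40 / 100) = floor(680 / 100) = floor(6.8) = 6
Counting from index 0 in the sorted data, the element at index 6 is 28.
Final answer: 28


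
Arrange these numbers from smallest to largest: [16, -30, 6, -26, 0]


Original list: [16, -30, 6, -26, 0]
Repeatedly take the smallest remaining element:
  Remaining [16, -30, 6, -26, 0] -> smallest is -30
  Remaining [16, 6, -26, 0] -> smallest is -26
  Remaining [16, 6, 0] -> smallest is 0
  Remaining [16, 6] -> smallest is 6
  Remaining [16] -> smallest is 16
Collecting the picks in order gives the sorted list.
Final answer: [-30, -26, 0, 6, 16]


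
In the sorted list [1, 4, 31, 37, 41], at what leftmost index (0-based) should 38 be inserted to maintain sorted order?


List is sorted: [1, 4, 31, 37, 41]
We need the leftmost position where 38 can be inserted, i.e. the first index whose element is >= 38 (or the end of the list if none is).
Binary search with low=0, high=5 (0-based indices):
  low=0, high=5, mid=2: a[2]=31 < 38, so low = 3
  low=3, high=5, mid=4: a[4]=41 >= 38, so high = 4
  low=3, high=4, mid=3: a[3]=37 < 38, so low = 4
Now low = high = 4, so the insertion index is 4.
Final answer: 4


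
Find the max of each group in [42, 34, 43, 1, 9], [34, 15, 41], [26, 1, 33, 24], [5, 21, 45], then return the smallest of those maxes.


Find max of each group:
  Group 1: [42, 34, 43, 1, 9] -> max = 43
  Group 2: [34, 15, 41] -> max = 41
  Group 3: [26, 1, 33, 24] -> max = 33
  Group 4: [5, 21, 45] -> max = 45
Maxes: [43, 41, 33, 45]
Minimum of maxes = 33
Final answer: 33


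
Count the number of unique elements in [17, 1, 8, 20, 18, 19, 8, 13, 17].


List all unique values:
Distinct values: [1, 8, 13, 17, 18, 19, 20]
Count = 7
Final answer: 7


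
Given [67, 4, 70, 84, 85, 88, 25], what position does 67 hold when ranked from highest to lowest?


Sort descending: [88, 85, 84, 70, 67, 25, 4]
Find 67 in the sorted list.
67 is at position 5.
Final answer: 5


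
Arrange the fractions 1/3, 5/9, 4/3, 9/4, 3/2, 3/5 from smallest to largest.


Convert to decimal for comparison:
  1/3 = 0.3333
  5/9 = 0.5556
  4/3 = 1.3333
  9/4 = 2.25
  3/2 = 1.5
  3/5 = 0.6
Decimals in increasing order: 0.3333 < 0.5556 < 0.6 < 1.3333 < 1.5 < 2.25
Writing each back as its fraction gives the sorted order.
Final answer: 1/3, 5/9, 3/5, 4/3, 3/2, 9/4


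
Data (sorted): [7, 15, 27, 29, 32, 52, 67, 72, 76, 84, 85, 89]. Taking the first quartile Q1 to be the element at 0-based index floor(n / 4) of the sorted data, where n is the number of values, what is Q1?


The list has n = 12 elements.
Q1 index = floor(12 / 4) = floor(3) = 3
Counting from index 0 in the sorted data, the element at index 3 is 29.
Final answer: 29


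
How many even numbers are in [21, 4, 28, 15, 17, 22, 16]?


Check each element:
  21 is odd
  4 is even
  28 is even
  15 is odd
  17 is odd
  22 is even
  16 is even
Evens: [4, 28, 22, 16]
Count of evens = 4
Final answer: 4


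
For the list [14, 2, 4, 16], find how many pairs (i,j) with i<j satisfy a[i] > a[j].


For each element, count the later elements that are smaller than it:
  14 (index 0): smaller elements after it = [2, 4] -> 2
  2 (index 1): smaller elements after it = [] -> 0
  4 (index 2): smaller elements after it = [] -> 0
Total inversions = 2 + 0 + 0 = 2
Final answer: 2


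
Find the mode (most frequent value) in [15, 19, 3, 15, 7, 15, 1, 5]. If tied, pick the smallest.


Count the frequency of each value:
  1 appears 1 time(s)
  3 appears 1 time(s)
  5 appears 1 time(s)
  7 appears 1 time(s)
  15 appears 3 time(s)
  19 appears 1 time(s)
Maximum frequency is 3.
Only 15 reaches that frequency, so it is the mode.
Final answer: 15


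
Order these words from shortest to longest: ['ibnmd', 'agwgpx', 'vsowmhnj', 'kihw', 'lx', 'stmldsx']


Compute lengths:
  'ibnmd' has length 5
  'agwgpx' has length 6
  'vsowmhnj' has length 8
  'kihw' has length 4
  'lx' has length 2
  'stmldsx' has length 7
Lengths in increasing order: 2 < 4 < 5 < 6 < 7 < 8
Listing the words in that order gives the answer.
Final answer: ['lx', 'kihw', 'ibnmd', 'agwgpx', 'stmldsx', 'vsowmhnj']


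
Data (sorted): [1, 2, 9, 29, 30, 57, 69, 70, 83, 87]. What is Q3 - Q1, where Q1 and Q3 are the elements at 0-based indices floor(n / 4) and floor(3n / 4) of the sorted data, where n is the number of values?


The data has n = 10 elements.
Q1 index = floor(10 / 4) = floor(2.5) = 2; Q3 index = floor(3 * 10 / 4) = floor(7.5) = 7
Q1 = element at index 2 = 9
Q3 = element at index 7 = 70
IQR = 70 - 9 = 61
Final answer: 61


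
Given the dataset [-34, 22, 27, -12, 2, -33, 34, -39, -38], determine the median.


First, sort the list: [-39, -38, -34, -33, -12, 2, 22, 27, 34]
The list has 9 elements (odd count).
The middle index is 4 (0-based), and the element there is -12.
Final answer: -12


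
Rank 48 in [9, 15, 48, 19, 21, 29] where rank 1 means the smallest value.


Sort ascending: [9, 15, 19, 21, 29, 48]
Find 48 in the sorted list.
48 is at position 6 (1-indexed).
Final answer: 6


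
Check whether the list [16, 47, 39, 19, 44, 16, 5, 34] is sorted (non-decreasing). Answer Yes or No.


Check consecutive pairs:
  16 <= 47? True
  47 <= 39? False
  39 <= 19? False
  19 <= 44? True
  44 <= 16? False
  16 <= 5? False
  5 <= 34? True
4 consecutive pair(s) are out of order, so the list is not sorted.
Final answer: No


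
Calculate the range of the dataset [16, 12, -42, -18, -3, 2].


Maximum value: 16
Minimum value: -42
Range = 16 - (-42) = 58
Final answer: 58


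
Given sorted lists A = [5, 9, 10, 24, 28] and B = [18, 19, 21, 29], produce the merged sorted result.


List A: [5, 9, 10, 24, 28]
List B: [18, 19, 21, 29]
Repeatedly compare the front elements and take the smaller:
  5 vs 18 -> take 5
  9 vs 18 -> take 9
  10 vs 18 -> take 10
  24 vs 18 -> take 18
  24 vs 19 -> take 19
  24 vs 21 -> take 21
  24 vs 29 -> take 24
  28 vs 29 -> take 28
  A is exhausted; append the rest of B: [29]
Final answer: [5, 9, 10, 18, 19, 21, 24, 28, 29]


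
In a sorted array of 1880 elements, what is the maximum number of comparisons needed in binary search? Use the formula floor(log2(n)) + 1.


Binary search halves the search space each step.
Maximum comparisons = floor(log2(1880)) + 1
log2(1880) = 10.8765
floor(log2(1880)) = 10, so 10 + 1 = 11
Final answer: 11


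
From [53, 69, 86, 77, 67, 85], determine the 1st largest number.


Sort descending: [86, 85, 77, 69, 67, 53]
The 1st element (1-indexed) is at index 0.
Value = 86
Final answer: 86


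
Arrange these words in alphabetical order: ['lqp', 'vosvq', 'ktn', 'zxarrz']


Compare strings character by character (the first differing letter decides):
  'ktn' < 'lqp' since 'k' < 'l' at position 1
  'lqp' < 'vosvq' since 'l' < 'v' at position 1
  'vosvq' < 'zxarrz' since 'v' < 'z' at position 1
Chaining these comparisons gives the alphabetical order.
Final answer: ['ktn', 'lqp', 'vosvq', 'zxarrz']


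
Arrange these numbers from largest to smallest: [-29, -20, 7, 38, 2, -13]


Original list: [-29, -20, 7, 38, 2, -13]
Repeatedly take the largest remaining element:
  Remaining [-29, -20, 7, 38, 2, -13] -> largest is 38
  Remaining [-29, -20, 7, 2, -13] -> largest is 7
  Remaining [-29, -20, 2, -13] -> largest is 2
  Remaining [-29, -20, -13] -> largest is -13
  Remaining [-29, -20] -> largest is -20
  Remaining [-29] -> largest is -29
Collecting the picks in order gives the descending list.
Final answer: [38, 7, 2, -13, -20, -29]


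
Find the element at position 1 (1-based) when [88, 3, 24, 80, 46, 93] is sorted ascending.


Sort ascending: [3, 24, 46, 80, 88, 93]
The 1st element (1-indexed) is at index 0.
Value = 3
Final answer: 3


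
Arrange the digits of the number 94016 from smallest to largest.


The number 94016 has digits: 9, 4, 0, 1, 6
Sorted: 0, 1, 4, 6, 9
Joining the sorted digits gives the result.
Final answer: 01469


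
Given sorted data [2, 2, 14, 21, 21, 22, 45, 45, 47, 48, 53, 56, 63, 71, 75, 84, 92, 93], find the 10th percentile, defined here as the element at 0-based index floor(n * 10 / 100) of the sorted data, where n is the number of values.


The dataset has n = 18 elements.
Index = floor(18 * 10 / 100) = floor(180 / 100) = floor(1.8) = 1
Counting from index 0 in the sorted data, the element at index 1 is 2.
Final answer: 2


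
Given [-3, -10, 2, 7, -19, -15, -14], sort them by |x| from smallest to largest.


Compute absolute values:
  |-3| = 3
  |-10| = 10
  |2| = 2
  |7| = 7
  |-19| = 19
  |-15| = 15
  |-14| = 14
Absolute values in increasing order: 2 < 3 < 7 < 10 < 14 < 15 < 19
Listing the original numbers in that order gives the answer.
Final answer: [2, -3, 7, -10, -14, -15, -19]


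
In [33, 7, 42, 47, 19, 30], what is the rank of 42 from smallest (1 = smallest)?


Sort ascending: [7, 19, 30, 33, 42, 47]
Find 42 in the sorted list.
42 is at position 5 (1-indexed).
Final answer: 5


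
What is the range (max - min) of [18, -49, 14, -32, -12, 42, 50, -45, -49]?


Maximum value: 50
Minimum value: -49
Range = 50 - (-49) = 99
Final answer: 99


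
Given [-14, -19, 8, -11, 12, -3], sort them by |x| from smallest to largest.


Compute absolute values:
  |-14| = 14
  |-19| = 19
  |8| = 8
  |-11| = 11
  |12| = 12
  |-3| = 3
Absolute values in increasing order: 3 < 8 < 11 < 12 < 14 < 19
Listing the original numbers in that order gives the answer.
Final answer: [-3, 8, -11, 12, -14, -19]


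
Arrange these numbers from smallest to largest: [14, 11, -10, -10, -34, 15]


Original list: [14, 11, -10, -10, -34, 15]
Repeatedly take the smallest remaining element:
  Remaining [14, 11, -10, -10, -34, 15] -> smallest is -34
  Remaining [14, 11, -10, -10, 15] -> smallest is -10
  Remaining [14, 11, -10, 15] -> smallest is -10
  Remaining [14, 11, 15] -> smallest is 11
  Remaining [14, 15] -> smallest is 14
  Remaining [15] -> smallest is 15
Collecting the picks in order gives the sorted list.
Final answer: [-34, -10, -10, 11, 14, 15]


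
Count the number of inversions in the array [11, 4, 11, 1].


For each element, count the later elements that are smaller than it:
  11 (index 0): smaller elements after it = [4, 1] -> 2
  4 (index 1): smaller elements after it = [1] -> 1
  11 (index 2): smaller elements after it = [1] -> 1
Total inversions = 2 + 1 + 1 = 4
Final answer: 4


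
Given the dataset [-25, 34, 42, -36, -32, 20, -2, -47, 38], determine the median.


First, sort the list: [-47, -36, -32, -25, -2, 20, 34, 38, 42]
The list has 9 elements (odd count).
The middle index is 4 (0-based), and the element there is -2.
Final answer: -2


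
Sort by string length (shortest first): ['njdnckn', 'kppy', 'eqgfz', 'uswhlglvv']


Compute lengths:
  'njdnckn' has length 7
  'kppy' has length 4
  'eqgfz' has length 5
  'uswhlglvv' has length 9
Lengths in increasing order: 4 < 5 < 7 < 9
Listing the words in that order gives the answer.
Final answer: ['kppy', 'eqgfz', 'njdnckn', 'uswhlglvv']


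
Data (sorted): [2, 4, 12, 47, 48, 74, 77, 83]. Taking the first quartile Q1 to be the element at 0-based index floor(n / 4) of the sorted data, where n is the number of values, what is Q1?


The list has n = 8 elements.
Q1 index = floor(8 / 4) = floor(2) = 2
Counting from index 0 in the sorted data, the element at index 2 is 12.
Final answer: 12


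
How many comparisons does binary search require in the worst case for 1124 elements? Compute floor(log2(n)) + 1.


Binary search halves the search space each step.
Maximum comparisons = floor(log2(1124)) + 1
log2(1124) = 10.1344
floor(log2(1124)) = 10, so 10 + 1 = 11
Final answer: 11


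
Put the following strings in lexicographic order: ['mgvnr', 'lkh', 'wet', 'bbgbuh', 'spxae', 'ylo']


Compare strings character by character (the first differing letter decides):
  'bbgbuh' < 'lkh' since 'b' < 'l' at position 1
  'lkh' < 'mgvnr' since 'l' < 'm' at position 1
  'mgvnr' < 'spxae' since 'm' < 's' at position 1
  'spxae' < 'wet' since 's' < 'w' at position 1
  'wet' < 'ylo' since 'w' < 'y' at position 1
Chaining these comparisons gives the alphabetical order.
Final answer: ['bbgbuh', 'lkh', 'mgvnr', 'spxae', 'wet', 'ylo']


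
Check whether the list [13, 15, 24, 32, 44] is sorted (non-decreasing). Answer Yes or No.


Check consecutive pairs:
  13 <= 15? True
  15 <= 24? True
  24 <= 32? True
  32 <= 44? True
Every consecutive pair is in order, so the list is non-decreasing.
Final answer: Yes


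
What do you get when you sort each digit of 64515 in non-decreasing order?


The number 64515 has digits: 6, 4, 5, 1, 5
Sorted: 1, 4, 5, 5, 6
Joining the sorted digits gives the result.
Final answer: 14556


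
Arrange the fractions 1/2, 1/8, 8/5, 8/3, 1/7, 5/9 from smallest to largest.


Convert to decimal for comparison:
  1/2 = 0.5
  1/8 = 0.125
  8/5 = 1.6
  8/3 = 2.6667
  1/7 = 0.1429
  5/9 = 0.5556
Decimals in increasing order: 0.125 < 0.1429 < 0.5 < 0.5556 < 1.6 < 2.6667
Writing each back as its fraction gives the sorted order.
Final answer: 1/8, 1/7, 1/2, 5/9, 8/5, 8/3


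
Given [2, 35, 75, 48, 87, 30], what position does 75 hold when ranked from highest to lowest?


Sort descending: [87, 75, 48, 35, 30, 2]
Find 75 in the sorted list.
75 is at position 2.
Final answer: 2


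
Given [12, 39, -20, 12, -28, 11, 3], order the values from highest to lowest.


Original list: [12, 39, -20, 12, -28, 11, 3]
Repeatedly take the largest remaining element:
  Remaining [12, 39, -20, 12, -28, 11, 3] -> largest is 39
  Remaining [12, -20, 12, -28, 11, 3] -> largest is 12
  Remaining [-20, 12, -28, 11, 3] -> largest is 12
  Remaining [-20, -28, 11, 3] -> largest is 11
  Remaining [-20, -28, 3] -> largest is 3
  Remaining [-20, -28] -> largest is -20
  Remaining [-28] -> largest is -28
Collecting the picks in order gives the descending list.
Final answer: [39, 12, 12, 11, 3, -20, -28]


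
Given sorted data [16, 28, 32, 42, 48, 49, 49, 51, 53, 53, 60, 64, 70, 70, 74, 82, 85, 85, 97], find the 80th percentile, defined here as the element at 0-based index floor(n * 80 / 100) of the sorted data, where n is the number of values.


The dataset has n = 19 elements.
Index = floor(19 * 80 / 100) = floor(1520 / 100) = floor(15.2) = 15
Counting from index 0 in the sorted data, the element at index 15 is 82.
Final answer: 82


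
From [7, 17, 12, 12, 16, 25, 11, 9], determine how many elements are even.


Check each element:
  7 is odd
  17 is odd
  12 is even
  12 is even
  16 is even
  25 is odd
  11 is odd
  9 is odd
Evens: [12, 12, 16]
Count of evens = 3
Final answer: 3


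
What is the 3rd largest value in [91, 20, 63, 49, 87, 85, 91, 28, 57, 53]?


Sort descending: [91, 91, 87, 85, 63, 57, 53, 49, 28, 20]
The 3rd element (1-indexed) is at index 2.
Value = 87
Final answer: 87


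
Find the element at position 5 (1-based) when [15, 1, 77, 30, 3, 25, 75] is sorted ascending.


Sort ascending: [1, 3, 15, 25, 30, 75, 77]
The 5th element (1-indexed) is at index 4.
Value = 30
Final answer: 30


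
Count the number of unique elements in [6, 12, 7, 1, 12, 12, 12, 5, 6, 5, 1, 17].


List all unique values:
Distinct values: [1, 5, 6, 7, 12, 17]
Count = 6
Final answer: 6


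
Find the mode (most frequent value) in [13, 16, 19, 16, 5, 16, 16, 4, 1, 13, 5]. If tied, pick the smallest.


Count the frequency of each value:
  1 appears 1 time(s)
  4 appears 1 time(s)
  5 appears 2 time(s)
  13 appears 2 time(s)
  16 appears 4 time(s)
  19 appears 1 time(s)
Maximum frequency is 4.
Only 16 reaches that frequency, so it is the mode.
Final answer: 16
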